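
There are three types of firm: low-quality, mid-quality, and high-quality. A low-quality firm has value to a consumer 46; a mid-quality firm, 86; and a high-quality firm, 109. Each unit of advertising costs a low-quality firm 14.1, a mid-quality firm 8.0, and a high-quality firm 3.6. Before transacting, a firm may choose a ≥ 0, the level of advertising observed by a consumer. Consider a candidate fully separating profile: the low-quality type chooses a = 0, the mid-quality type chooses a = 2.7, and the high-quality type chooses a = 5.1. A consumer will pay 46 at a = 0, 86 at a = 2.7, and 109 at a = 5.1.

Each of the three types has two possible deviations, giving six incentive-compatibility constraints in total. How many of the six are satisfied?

4

Mid-quality (own payoff 86 − 8.0×2.7 = 64.4): to a=0 gives 46 → no gain ✓; to a=5.1 gives 109 − 8.0×5.1 = 68.2 → profitable ✗.
Low-quality (own payoff 46): to a=2.7 gives 86 − 14.1×2.7 = 47.93 → profitable ✗; to a=5.1 gives 109 − 14.1×5.1 = 37.09 → no gain ✓.
High-quality (own payoff 109 − 3.6×5.1 = 90.64): to a=0 gives 46 → no gain ✓; to a=2.7 gives 86 − 3.6×2.7 = 76.28 → no gain ✓.
4 of the 6 constraints hold; not an equilibrium.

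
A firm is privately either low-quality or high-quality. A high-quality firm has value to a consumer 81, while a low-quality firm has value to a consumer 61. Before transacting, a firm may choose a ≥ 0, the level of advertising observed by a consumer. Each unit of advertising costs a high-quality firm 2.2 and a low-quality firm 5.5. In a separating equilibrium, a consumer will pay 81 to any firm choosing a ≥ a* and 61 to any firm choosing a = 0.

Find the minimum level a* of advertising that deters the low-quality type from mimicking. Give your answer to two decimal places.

A low-quality firm choosing a = 0 receives 61.
Imitating at a* instead would pay 81 at cost 5.5·a*, netting 81 − 5.5·a*.
Indifference: 61 = 81 − 5.5·a*, so a* = (81 − 61) / 5.5 ≈ 3.64.
This is the low-quality type's binding incentive-compatibility constraint; any a ≥ 3.64 sustains separation on that side.

3.64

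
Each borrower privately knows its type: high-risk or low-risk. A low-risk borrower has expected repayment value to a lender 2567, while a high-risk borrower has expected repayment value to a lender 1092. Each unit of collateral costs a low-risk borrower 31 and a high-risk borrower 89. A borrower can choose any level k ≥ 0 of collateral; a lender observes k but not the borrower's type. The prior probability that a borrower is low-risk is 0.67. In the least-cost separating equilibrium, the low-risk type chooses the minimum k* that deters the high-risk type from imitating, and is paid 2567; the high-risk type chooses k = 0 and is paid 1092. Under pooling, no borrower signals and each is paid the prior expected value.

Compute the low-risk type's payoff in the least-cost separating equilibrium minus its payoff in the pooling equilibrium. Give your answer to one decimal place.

Least-cost separating signal: k* solves 1092 = 2567 − 89·k*, so k* = (2567 − 1092)/89 ≈ 16.5730.
Low-risk type's separating payoff: 2567 − 31 × k* = 2567 − 31 × (2567 − 1092)/89 = 2567 − 45725/89 ≈ 2053.236.
Pooling payoff: 0.67 × 2567 + 0.33 × 1092 = 2080.25.
Difference: 2053.236 − 2080.25 = -27.014, i.e. -27.0 to one decimal place.
The low-risk type would prefer the pooling outcome.

-27.0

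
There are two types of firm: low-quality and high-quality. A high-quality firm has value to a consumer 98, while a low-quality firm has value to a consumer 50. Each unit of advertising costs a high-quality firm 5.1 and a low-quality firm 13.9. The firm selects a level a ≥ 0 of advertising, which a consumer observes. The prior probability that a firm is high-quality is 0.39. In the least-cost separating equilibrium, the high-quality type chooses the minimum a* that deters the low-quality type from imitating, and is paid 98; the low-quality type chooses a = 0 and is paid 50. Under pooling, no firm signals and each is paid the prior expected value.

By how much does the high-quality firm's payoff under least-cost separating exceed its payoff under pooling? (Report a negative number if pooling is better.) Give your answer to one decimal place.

11.7

Least-cost separating signal: a* solves 50 = 98 − 13.9·a*, so a* = (98 − 50)/13.9 ≈ 3.4532.
High-quality type's separating payoff: 98 − 5.1 × a* = 98 − 5.1 × (98 − 50)/13.9 = 98 − 244.8/13.9 ≈ 80.388.
Pooling payoff: 0.39 × 98 + 0.61 × 50 = 68.72.
Difference: 80.388 − 68.72 = 11.668, i.e. 11.7 to one decimal place.
The high-quality type prefers to separate.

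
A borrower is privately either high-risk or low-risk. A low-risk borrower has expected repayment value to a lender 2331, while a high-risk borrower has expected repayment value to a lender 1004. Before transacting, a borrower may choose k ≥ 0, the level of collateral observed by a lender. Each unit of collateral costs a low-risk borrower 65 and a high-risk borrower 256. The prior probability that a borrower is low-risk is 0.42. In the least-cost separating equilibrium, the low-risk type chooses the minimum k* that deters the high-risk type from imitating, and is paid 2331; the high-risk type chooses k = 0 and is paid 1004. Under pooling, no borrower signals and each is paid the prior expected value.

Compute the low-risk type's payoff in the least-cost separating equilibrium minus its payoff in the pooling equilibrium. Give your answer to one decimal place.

Least-cost separating signal: k* solves 1004 = 2331 − 256·k*, so k* = (2331 − 1004)/256 ≈ 5.1836.
Low-risk type's separating payoff: 2331 − 65 × k* = 2331 − 65 × (2331 − 1004)/256 = 2331 − 86255/256 ≈ 1994.066.
Pooling payoff: 0.42 × 2331 + 0.58 × 1004 = 1561.34.
Difference: 1994.066 − 1561.34 = 432.726, i.e. 432.7 to one decimal place.
The low-risk type prefers to separate.

432.7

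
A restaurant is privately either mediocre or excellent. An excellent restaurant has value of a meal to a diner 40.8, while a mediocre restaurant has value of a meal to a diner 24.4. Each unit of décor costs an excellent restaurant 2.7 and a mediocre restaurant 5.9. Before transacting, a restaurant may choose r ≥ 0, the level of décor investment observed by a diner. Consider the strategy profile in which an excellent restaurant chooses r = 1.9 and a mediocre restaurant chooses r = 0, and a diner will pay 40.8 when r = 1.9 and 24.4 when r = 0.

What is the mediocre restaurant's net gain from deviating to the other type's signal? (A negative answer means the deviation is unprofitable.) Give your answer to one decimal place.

5.2

Playing r = 0 the mediocre restaurant receives 24.4.
Deviating to r = 1.9 brings payment 40.8 at cost 5.9 × 1.9 = 11.21, netting 29.59.
Gain from deviating: 29.59 − 24.4 = 5.19, i.e. 5.2 to one decimal place.
The gain is positive, so the mediocre type's incentive-compatibility constraint is violated — this profile is not a separating equilibrium.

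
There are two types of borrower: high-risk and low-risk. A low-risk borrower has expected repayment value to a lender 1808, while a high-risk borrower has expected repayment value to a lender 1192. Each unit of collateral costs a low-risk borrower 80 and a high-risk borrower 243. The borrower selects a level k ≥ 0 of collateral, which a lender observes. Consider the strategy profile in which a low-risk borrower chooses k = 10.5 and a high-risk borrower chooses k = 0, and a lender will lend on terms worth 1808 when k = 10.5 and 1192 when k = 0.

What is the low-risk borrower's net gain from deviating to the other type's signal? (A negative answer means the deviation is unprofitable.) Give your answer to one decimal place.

224.0

Playing k = 10.5 the low-risk borrower receives 1808 − 80 × 10.5 = 968.
Deviating to k = 0 yields 1192 instead.
Gain from deviating: 1192 − 968 = 224.0.
The gain is positive, so the low-risk type's incentive-compatibility constraint is violated — this profile is not a separating equilibrium.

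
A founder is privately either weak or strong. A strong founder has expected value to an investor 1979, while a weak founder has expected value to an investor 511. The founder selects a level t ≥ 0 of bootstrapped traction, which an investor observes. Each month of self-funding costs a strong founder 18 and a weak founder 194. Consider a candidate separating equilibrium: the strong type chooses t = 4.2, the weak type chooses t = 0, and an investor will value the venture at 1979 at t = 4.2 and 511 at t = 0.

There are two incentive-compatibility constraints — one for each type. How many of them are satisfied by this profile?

1

Strong type: signal → 1979 − 18 × 4.2 = 1903.4; deviate to 0 → 511. IC holds (1903.4 ≥ 511).
Weak type: stay at 0 → 511; mimic → 1979 − 194 × 4.2 = 1164.2. IC fails (511 < 1164.2).
1 of 2 constraints hold, so this profile is not an equilibrium.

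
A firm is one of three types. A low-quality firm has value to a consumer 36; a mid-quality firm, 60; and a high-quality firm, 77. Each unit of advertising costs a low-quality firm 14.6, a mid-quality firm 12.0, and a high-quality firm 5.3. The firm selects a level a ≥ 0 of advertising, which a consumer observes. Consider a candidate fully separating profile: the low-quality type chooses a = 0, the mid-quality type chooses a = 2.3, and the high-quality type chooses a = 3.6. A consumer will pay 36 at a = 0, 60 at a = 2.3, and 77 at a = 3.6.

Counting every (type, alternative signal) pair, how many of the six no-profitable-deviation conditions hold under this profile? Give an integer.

4

Mid-quality (own payoff 60 − 12.0×2.3 = 32.4): to a=0 gives 36 → profitable ✗; to a=3.6 gives 77 − 12.0×3.6 = 33.8 → profitable ✗.
High-quality (own payoff 77 − 5.3×3.6 = 57.92): to a=0 gives 36 → no gain ✓; to a=2.3 gives 60 − 5.3×2.3 = 47.81 → no gain ✓.
Low-quality (own payoff 36): to a=2.3 gives 60 − 14.6×2.3 = 26.42 → no gain ✓; to a=3.6 gives 77 − 14.6×3.6 = 24.44 → no gain ✓.
4 of the 6 constraints hold; not an equilibrium.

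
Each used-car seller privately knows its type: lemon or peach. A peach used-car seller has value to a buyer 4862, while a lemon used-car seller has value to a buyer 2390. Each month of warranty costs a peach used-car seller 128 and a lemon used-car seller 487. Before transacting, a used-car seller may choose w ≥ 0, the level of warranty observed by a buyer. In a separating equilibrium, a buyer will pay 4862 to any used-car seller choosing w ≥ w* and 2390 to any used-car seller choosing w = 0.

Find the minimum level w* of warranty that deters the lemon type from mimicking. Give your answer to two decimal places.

5.08

A lemon used-car seller choosing w = 0 receives 2390.
Imitating at w* instead would pay 4862 at cost 487·w*, netting 4862 − 487·w*.
Indifference: 2390 = 4862 − 487·w*, so w* = (4862 − 2390) / 487 ≈ 5.08.
This is the lemon type's binding incentive-compatibility constraint; any w ≥ 5.08 sustains separation on that side.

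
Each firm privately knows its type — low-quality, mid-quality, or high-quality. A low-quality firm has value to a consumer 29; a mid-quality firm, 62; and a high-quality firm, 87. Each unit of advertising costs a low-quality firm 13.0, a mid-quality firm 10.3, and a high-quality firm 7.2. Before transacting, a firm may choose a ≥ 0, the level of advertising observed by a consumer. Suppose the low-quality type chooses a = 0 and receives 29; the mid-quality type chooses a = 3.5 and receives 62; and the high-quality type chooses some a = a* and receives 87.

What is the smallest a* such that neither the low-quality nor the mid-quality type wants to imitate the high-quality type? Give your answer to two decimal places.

Low-quality type (on-path payoff 29) won't mimic when 29 ≥ 87 − 13.0·a*, i.e. a* ≥ 4.46.
Mid-quality type (on-path payoff 62 − 10.3×3.5 = 25.95) won't mimic when 25.95 ≥ 87 − 10.3·a*, i.e. a* ≥ 5.93.
Both must hold, so a* = max(4.46, 5.93) = 5.93. The mid-quality type's constraint binds.

5.93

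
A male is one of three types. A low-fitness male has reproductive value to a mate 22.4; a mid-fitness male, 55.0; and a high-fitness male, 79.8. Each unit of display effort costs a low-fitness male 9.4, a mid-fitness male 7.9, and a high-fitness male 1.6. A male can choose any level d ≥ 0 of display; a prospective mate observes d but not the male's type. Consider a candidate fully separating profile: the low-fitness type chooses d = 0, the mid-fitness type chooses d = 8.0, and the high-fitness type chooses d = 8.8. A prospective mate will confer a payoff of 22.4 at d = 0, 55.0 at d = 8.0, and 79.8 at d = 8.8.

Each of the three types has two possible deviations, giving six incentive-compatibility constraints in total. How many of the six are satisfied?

4

High-fitness (own payoff 79.8 − 1.6×8.8 = 65.72): to d=0 gives 22.4 → no gain ✓; to d=8.0 gives 55.0 − 1.6×8.0 = 42.2 → no gain ✓.
Mid-fitness (own payoff 55.0 − 7.9×8.0 = -8.2): to d=0 gives 22.4 → profitable ✗; to d=8.8 gives 79.8 − 7.9×8.8 = 10.28 → profitable ✗.
Low-fitness (own payoff 22.4): to d=8.0 gives 55.0 − 9.4×8.0 = -20.2 → no gain ✓; to d=8.8 gives 79.8 − 9.4×8.8 = -2.92 → no gain ✓.
4 of the 6 constraints hold; not an equilibrium.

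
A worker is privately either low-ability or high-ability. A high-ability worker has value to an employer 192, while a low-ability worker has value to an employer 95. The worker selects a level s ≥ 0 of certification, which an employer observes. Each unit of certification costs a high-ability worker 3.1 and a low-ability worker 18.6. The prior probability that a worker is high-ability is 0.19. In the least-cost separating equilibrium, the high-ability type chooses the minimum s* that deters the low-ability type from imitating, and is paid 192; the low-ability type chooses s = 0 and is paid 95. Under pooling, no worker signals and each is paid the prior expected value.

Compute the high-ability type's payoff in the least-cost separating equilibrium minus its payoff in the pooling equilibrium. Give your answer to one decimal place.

Least-cost separating signal: s* solves 95 = 192 − 18.6·s*, so s* = (192 − 95)/18.6 ≈ 5.2151.
High-ability type's separating payoff: 192 − 3.1 × s* = 192 − 3.1 × (192 − 95)/18.6 = 192 − 300.7/18.6 ≈ 175.833.
Pooling payoff: 0.19 × 192 + 0.81 × 95 = 113.43.
Difference: 175.833 − 113.43 = 62.403, i.e. 62.4 to one decimal place.
The high-ability type prefers to separate.

62.4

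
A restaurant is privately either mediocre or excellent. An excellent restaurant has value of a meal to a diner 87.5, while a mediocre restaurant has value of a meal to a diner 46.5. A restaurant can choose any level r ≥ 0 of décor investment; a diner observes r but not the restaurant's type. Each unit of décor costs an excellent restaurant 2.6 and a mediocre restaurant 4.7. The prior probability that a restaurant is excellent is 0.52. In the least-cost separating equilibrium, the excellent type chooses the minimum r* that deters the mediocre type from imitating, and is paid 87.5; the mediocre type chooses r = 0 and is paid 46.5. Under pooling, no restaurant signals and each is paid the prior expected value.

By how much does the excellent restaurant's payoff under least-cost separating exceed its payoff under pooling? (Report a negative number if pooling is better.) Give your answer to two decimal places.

-3.00

Least-cost separating signal: r* solves 46.5 = 87.5 − 4.7·r*, so r* = (87.5 − 46.5)/4.7 ≈ 8.7234.
Excellent type's separating payoff: 87.5 − 2.6 × r* = 87.5 − 2.6 × (87.5 − 46.5)/4.7 = 87.5 − 106.6/4.7 ≈ 64.8191.
Pooling payoff: 0.52 × 87.5 + 0.48 × 46.5 = 67.82.
Difference: 64.8191 − 67.82 = -3.0009, i.e. -3.00 to two decimal places.
The excellent type would prefer the pooling outcome.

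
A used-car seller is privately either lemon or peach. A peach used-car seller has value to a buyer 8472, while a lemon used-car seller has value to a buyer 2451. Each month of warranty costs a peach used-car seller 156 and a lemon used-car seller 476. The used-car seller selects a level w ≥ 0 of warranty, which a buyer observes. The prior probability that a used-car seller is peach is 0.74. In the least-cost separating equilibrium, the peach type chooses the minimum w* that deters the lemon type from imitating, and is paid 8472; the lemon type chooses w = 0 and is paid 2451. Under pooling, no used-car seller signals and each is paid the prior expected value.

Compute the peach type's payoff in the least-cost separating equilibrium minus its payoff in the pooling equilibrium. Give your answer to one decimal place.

-407.8

Least-cost separating signal: w* solves 2451 = 8472 − 476·w*, so w* = (8472 − 2451)/476 ≈ 12.6492.
Peach type's separating payoff: 8472 − 156 × w* = 8472 − 156 × (8472 − 2451)/476 = 8472 − 939276/476 ≈ 6498.731.
Pooling payoff: 0.74 × 8472 + 0.26 × 2451 = 6906.54.
Difference: 6498.731 − 6906.54 = -407.809, i.e. -407.8 to one decimal place.
The peach type would prefer the pooling outcome.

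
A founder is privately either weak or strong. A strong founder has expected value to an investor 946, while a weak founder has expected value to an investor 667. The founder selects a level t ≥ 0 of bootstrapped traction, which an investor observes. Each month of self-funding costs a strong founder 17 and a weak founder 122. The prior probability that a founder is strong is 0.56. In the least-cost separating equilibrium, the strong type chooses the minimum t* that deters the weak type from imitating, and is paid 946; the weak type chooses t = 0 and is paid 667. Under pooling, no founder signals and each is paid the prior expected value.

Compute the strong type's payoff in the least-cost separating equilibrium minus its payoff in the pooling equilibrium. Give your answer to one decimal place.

83.9

Least-cost separating signal: t* solves 667 = 946 − 122·t*, so t* = (946 − 667)/122 ≈ 2.2869.
Strong type's separating payoff: 946 − 17 × t* = 946 − 17 × (946 − 667)/122 = 946 − 4743/122 ≈ 907.123.
Pooling payoff: 0.56 × 946 + 0.44 × 667 = 823.24.
Difference: 907.123 − 823.24 = 83.883, i.e. 83.9 to one decimal place.
The strong type prefers to separate.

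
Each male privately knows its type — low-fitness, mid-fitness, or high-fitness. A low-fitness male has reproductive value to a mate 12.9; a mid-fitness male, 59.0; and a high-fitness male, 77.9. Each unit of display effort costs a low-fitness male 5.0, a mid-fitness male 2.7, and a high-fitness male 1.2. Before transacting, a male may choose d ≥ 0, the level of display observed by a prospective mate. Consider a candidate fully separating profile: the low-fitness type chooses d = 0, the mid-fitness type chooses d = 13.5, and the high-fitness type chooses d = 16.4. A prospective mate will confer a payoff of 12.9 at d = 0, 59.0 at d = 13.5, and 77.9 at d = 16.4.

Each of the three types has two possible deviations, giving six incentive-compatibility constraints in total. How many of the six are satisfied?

5

Low-fitness (own payoff 12.9): to d=13.5 gives 59.0 − 5.0×13.5 = -8.5 → no gain ✓; to d=16.4 gives 77.9 − 5.0×16.4 = -4.1 → no gain ✓.
Mid-fitness (own payoff 59.0 − 2.7×13.5 = 22.55): to d=0 gives 12.9 → no gain ✓; to d=16.4 gives 77.9 − 2.7×16.4 = 33.62 → profitable ✗.
High-fitness (own payoff 77.9 − 1.2×16.4 = 58.22): to d=0 gives 12.9 → no gain ✓; to d=13.5 gives 59.0 − 1.2×13.5 = 42.8 → no gain ✓.
5 of the 6 constraints hold; not an equilibrium.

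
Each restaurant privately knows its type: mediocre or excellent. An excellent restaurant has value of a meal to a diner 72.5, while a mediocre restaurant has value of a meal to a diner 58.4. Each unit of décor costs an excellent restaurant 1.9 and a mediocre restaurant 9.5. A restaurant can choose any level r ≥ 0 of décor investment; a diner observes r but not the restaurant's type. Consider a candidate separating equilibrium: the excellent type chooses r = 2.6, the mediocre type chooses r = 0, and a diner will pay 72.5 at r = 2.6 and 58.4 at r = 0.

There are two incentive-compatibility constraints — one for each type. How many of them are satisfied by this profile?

Mediocre type: stay at 0 → 58.4; mimic → 72.5 − 9.5 × 2.6 = 47.8. IC holds (58.4 ≥ 47.8).
Excellent type: signal → 72.5 − 1.9 × 2.6 = 67.56; deviate to 0 → 58.4. IC holds (67.56 ≥ 58.4).
2 of 2 constraints hold, so this is a separating equilibrium.

2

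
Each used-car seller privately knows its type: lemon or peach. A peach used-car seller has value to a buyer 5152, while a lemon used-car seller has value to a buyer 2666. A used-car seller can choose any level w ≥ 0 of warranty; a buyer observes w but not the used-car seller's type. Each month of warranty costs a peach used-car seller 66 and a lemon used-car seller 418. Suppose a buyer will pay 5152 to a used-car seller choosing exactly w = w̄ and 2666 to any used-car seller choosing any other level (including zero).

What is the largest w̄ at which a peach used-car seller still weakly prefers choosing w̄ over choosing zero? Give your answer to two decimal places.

Choosing w̄ yields the peach type 5152 − 66·w̄; choosing zero yields 2666.
The peach type is indifferent at 5152 − 66·w̄ = 2666, i.e. w̄ = (5152 − 2666) / 66 ≈ 37.67.
For any w̄ above 37.67 the peach type would rather pool at zero, so separation collapses.

37.67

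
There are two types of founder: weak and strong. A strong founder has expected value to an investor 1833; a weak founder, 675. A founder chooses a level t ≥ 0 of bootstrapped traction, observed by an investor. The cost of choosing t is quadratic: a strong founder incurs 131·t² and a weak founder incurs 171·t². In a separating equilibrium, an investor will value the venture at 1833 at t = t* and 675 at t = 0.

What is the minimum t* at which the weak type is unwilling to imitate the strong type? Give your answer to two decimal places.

The weak type at t = 0 receives 675; imitating at t* yields 1833 − 171·t*².
Indifference: 675 = 1833 − 171·t*², so t*² = (1833 − 675) / 171 ≈ 6.7719.
t* = √6.7719 ≈ 2.60.

2.60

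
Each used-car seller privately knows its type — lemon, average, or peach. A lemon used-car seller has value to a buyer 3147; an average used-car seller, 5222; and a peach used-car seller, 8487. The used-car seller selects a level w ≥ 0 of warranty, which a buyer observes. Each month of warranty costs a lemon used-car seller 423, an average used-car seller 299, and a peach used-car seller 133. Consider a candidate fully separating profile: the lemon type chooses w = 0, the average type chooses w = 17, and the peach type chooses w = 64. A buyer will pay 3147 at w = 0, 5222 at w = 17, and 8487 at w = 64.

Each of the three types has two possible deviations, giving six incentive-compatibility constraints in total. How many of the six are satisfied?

3

Peach (own payoff 8487 − 133×64 = -25): to w=0 gives 3147 → profitable ✗; to w=17 gives 5222 − 133×17 = 2961 → profitable ✗.
Average (own payoff 5222 − 299×17 = 139): to w=0 gives 3147 → profitable ✗; to w=64 gives 8487 − 299×64 = -10649 → no gain ✓.
Lemon (own payoff 3147): to w=17 gives 5222 − 423×17 = -1969 → no gain ✓; to w=64 gives 8487 − 423×64 = -18585 → no gain ✓.
3 of the 6 constraints hold; not an equilibrium.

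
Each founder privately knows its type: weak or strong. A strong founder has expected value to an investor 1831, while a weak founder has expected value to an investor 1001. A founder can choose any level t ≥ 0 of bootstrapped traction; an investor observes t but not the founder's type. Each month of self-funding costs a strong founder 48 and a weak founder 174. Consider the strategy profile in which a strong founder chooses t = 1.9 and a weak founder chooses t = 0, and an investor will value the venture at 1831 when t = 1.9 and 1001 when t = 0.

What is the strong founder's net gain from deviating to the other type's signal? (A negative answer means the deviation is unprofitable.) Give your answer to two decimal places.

-738.80

Playing t = 1.9 the strong founder receives 1831 − 48 × 1.9 = 1739.8.
Deviating to t = 0 yields 1001 instead.
Gain from deviating: 1001 − 1739.8 = -738.80.
The gain is negative, so the strong type's incentive-compatibility constraint is satisfied.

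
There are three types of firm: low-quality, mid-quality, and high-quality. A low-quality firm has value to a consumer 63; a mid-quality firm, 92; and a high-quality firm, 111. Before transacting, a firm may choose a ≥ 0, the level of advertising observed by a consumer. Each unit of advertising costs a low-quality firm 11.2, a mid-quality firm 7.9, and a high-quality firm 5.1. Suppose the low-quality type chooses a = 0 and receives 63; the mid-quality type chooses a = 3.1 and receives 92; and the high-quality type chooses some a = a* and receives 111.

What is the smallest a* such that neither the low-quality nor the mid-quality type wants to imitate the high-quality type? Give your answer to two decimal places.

5.51

Mid-quality type (on-path payoff 92 − 7.9×3.1 = 67.51) won't mimic when 67.51 ≥ 111 − 7.9·a*, i.e. a* ≥ 5.51.
Low-quality type (on-path payoff 63) won't mimic when 63 ≥ 111 − 11.2·a*, i.e. a* ≥ 4.29.
Both must hold, so a* = max(4.29, 5.51) = 5.51. The mid-quality type's constraint binds.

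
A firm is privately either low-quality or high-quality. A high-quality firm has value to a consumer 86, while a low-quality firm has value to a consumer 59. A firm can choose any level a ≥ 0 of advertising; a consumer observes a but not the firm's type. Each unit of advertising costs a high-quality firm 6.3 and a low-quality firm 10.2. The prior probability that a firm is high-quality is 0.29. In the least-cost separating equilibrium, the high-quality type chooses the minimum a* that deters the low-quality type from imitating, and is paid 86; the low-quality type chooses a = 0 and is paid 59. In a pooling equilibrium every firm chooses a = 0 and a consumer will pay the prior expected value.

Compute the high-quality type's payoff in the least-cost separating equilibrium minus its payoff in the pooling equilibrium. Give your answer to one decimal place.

2.5

Least-cost separating signal: a* solves 59 = 86 − 10.2·a*, so a* = (86 − 59)/10.2 ≈ 2.6471.
High-quality type's separating payoff: 86 − 6.3 × a* = 86 − 6.3 × (86 − 59)/10.2 = 86 − 170.1/10.2 ≈ 69.324.
Pooling payoff: 0.29 × 86 + 0.71 × 59 = 66.83.
Difference: 69.324 − 66.83 = 2.494, i.e. 2.5 to one decimal place.
The high-quality type prefers to separate.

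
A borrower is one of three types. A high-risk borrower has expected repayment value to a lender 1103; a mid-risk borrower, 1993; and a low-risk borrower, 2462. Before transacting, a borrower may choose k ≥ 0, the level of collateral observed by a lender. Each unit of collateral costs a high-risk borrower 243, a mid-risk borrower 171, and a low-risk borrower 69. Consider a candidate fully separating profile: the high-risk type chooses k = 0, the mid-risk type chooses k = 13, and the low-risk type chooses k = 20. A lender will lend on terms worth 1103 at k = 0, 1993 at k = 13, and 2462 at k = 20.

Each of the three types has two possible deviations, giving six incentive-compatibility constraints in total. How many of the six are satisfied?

High-risk (own payoff 1103): to k=13 gives 1993 − 243×13 = -1166 → no gain ✓; to k=20 gives 2462 − 243×20 = -2398 → no gain ✓.
Low-risk (own payoff 2462 − 69×20 = 1082): to k=0 gives 1103 → profitable ✗; to k=13 gives 1993 − 69×13 = 1096 → profitable ✗.
Mid-risk (own payoff 1993 − 171×13 = -230): to k=0 gives 1103 → profitable ✗; to k=20 gives 2462 − 171×20 = -958 → no gain ✓.
3 of the 6 constraints hold; not an equilibrium.

3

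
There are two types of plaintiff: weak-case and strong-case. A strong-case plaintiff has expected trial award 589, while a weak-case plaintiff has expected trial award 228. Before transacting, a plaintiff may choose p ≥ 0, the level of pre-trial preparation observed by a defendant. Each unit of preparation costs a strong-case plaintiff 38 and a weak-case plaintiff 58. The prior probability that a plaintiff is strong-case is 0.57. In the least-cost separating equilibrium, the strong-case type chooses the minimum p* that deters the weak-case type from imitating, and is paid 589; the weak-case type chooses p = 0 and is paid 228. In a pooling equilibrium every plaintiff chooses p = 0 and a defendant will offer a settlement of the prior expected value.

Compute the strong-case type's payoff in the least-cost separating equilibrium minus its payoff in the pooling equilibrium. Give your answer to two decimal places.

-81.29

Least-cost separating signal: p* solves 228 = 589 − 58·p*, so p* = (589 − 228)/58 ≈ 6.2241.
Strong-case type's separating payoff: 589 − 38 × p* = 589 − 38 × (589 − 228)/58 = 589 − 13718/58 ≈ 352.4828.
Pooling payoff: 0.57 × 589 + 0.43 × 228 = 433.77.
Difference: 352.4828 − 433.77 = -81.2872, i.e. -81.29 to two decimal places.
The strong-case type would prefer the pooling outcome.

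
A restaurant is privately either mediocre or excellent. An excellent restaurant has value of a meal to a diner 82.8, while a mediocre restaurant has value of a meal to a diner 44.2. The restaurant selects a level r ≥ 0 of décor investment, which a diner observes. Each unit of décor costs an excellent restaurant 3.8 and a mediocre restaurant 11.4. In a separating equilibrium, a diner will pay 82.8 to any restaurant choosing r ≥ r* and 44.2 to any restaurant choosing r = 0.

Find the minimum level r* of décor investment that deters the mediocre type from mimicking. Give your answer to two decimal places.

3.39

A mediocre restaurant choosing r = 0 receives 44.2.
Imitating at r* instead would pay 82.8 at cost 11.4·r*, netting 82.8 − 11.4·r*.
Indifference: 44.2 = 82.8 − 11.4·r*, so r* = (82.8 − 44.2) / 11.4 ≈ 3.39.
At r* the mediocre type's incentive constraint just binds; the excellent type strictly prefers r* since its per-unit cost is lower.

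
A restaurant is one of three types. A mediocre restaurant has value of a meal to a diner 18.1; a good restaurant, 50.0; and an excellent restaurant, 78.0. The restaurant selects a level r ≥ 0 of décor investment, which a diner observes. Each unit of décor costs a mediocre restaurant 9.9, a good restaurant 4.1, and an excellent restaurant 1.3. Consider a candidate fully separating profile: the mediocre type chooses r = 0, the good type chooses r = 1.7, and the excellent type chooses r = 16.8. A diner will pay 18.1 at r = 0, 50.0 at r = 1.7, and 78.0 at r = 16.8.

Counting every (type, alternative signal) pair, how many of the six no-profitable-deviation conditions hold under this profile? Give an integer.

5

Good (own payoff 50.0 − 4.1×1.7 = 43.03): to r=0 gives 18.1 → no gain ✓; to r=16.8 gives 78.0 − 4.1×16.8 = 9.12 → no gain ✓.
Excellent (own payoff 78.0 − 1.3×16.8 = 56.16): to r=0 gives 18.1 → no gain ✓; to r=1.7 gives 50.0 − 1.3×1.7 = 47.79 → no gain ✓.
Mediocre (own payoff 18.1): to r=1.7 gives 50.0 − 9.9×1.7 = 33.17 → profitable ✗; to r=16.8 gives 78.0 − 9.9×16.8 = -88.32 → no gain ✓.
5 of the 6 constraints hold; not an equilibrium.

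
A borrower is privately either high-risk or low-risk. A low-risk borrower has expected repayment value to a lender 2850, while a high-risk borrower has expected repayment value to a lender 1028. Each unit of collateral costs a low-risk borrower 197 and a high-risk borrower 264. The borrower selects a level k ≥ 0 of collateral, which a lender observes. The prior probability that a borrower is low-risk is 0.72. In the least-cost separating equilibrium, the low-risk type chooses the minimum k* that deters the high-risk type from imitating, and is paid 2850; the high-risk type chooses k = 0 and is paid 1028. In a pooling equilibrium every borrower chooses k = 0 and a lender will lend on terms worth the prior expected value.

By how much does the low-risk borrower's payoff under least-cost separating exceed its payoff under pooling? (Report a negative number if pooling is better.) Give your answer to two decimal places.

Least-cost separating signal: k* solves 1028 = 2850 − 264·k*, so k* = (2850 − 1028)/264 ≈ 6.9015.
Low-risk type's separating payoff: 2850 − 197 × k* = 2850 − 197 × (2850 − 1028)/264 = 2850 − 358934/264 ≈ 1490.4015.
Pooling payoff: 0.72 × 2850 + 0.28 × 1028 = 2339.84.
Difference: 1490.4015 − 2339.84 = -849.4385, i.e. -849.44 to two decimal places.
The low-risk type would prefer the pooling outcome.

-849.44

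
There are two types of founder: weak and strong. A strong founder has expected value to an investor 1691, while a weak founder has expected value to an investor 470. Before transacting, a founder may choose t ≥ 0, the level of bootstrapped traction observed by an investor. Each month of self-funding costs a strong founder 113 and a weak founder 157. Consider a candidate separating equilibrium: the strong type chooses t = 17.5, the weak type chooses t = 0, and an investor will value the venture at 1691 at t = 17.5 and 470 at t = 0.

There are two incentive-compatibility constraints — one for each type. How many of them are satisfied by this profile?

1

Weak type: stay at 0 → 470; mimic → 1691 − 157 × 17.5 = -1056.5. IC holds (470 ≥ -1056.5).
Strong type: signal → 1691 − 113 × 17.5 = -286.5; deviate to 0 → 470. IC fails (-286.5 < 470).
1 of 2 constraints hold, so this profile is not an equilibrium.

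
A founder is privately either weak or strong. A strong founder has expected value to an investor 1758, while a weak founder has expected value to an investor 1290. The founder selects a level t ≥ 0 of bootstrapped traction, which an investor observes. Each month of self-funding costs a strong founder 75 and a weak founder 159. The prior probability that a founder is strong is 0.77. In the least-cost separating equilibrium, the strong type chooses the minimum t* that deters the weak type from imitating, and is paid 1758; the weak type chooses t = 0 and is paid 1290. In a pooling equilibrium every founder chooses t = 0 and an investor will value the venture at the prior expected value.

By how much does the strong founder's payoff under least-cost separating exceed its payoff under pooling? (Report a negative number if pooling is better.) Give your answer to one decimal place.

Least-cost separating signal: t* solves 1290 = 1758 − 159·t*, so t* = (1758 − 1290)/159 ≈ 2.9434.
Strong type's separating payoff: 1758 − 75 × t* = 1758 − 75 × (1758 − 1290)/159 = 1758 − 35100/159 ≈ 1537.245.
Pooling payoff: 0.77 × 1758 + 0.23 × 1290 = 1650.36.
Difference: 1537.245 − 1650.36 = -113.115, i.e. -113.1 to one decimal place.
The strong type would prefer the pooling outcome.

-113.1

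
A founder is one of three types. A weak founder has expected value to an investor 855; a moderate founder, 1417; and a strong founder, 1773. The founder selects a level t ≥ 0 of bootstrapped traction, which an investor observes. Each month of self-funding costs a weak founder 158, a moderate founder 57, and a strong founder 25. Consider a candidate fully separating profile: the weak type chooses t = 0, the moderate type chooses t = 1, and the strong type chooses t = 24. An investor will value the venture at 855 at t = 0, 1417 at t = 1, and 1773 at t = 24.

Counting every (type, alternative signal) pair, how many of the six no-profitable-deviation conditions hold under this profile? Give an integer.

Moderate (own payoff 1417 − 57×1 = 1360): to t=0 gives 855 → no gain ✓; to t=24 gives 1773 − 57×24 = 405 → no gain ✓.
Weak (own payoff 855): to t=1 gives 1417 − 158×1 = 1259 → profitable ✗; to t=24 gives 1773 − 158×24 = -2019 → no gain ✓.
Strong (own payoff 1773 − 25×24 = 1173): to t=0 gives 855 → no gain ✓; to t=1 gives 1417 − 25×1 = 1392 → profitable ✗.
4 of the 6 constraints hold; not an equilibrium.

4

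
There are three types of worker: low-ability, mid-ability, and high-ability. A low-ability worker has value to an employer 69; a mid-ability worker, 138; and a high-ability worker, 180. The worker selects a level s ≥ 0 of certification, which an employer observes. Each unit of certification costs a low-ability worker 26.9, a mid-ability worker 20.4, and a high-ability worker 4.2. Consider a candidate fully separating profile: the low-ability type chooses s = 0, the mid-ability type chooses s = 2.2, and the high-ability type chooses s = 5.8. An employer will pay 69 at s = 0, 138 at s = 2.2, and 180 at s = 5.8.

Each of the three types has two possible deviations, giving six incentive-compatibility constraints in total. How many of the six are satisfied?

5

Low-ability (own payoff 69): to s=2.2 gives 138 − 26.9×2.2 = 78.82 → profitable ✗; to s=5.8 gives 180 − 26.9×5.8 = 23.98 → no gain ✓.
Mid-ability (own payoff 138 − 20.4×2.2 = 93.12): to s=0 gives 69 → no gain ✓; to s=5.8 gives 180 − 20.4×5.8 = 61.68 → no gain ✓.
High-ability (own payoff 180 − 4.2×5.8 = 155.64): to s=0 gives 69 → no gain ✓; to s=2.2 gives 138 − 4.2×2.2 = 128.76 → no gain ✓.
5 of the 6 constraints hold; not an equilibrium.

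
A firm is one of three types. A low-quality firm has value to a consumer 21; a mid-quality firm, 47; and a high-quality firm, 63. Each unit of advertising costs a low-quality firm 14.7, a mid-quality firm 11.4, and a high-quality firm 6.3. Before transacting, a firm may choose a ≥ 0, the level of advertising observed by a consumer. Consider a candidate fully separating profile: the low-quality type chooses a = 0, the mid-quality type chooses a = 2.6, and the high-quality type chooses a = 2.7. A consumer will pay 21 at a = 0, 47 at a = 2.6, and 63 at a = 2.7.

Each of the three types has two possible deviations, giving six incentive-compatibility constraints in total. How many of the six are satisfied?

3

High-quality (own payoff 63 − 6.3×2.7 = 45.99): to a=0 gives 21 → no gain ✓; to a=2.6 gives 47 − 6.3×2.6 = 30.62 → no gain ✓.
Low-quality (own payoff 21): to a=2.6 gives 47 − 14.7×2.6 = 8.78 → no gain ✓; to a=2.7 gives 63 − 14.7×2.7 = 23.31 → profitable ✗.
Mid-quality (own payoff 47 − 11.4×2.6 = 17.36): to a=0 gives 21 → profitable ✗; to a=2.7 gives 63 − 11.4×2.7 = 32.22 → profitable ✗.
3 of the 6 constraints hold; not an equilibrium.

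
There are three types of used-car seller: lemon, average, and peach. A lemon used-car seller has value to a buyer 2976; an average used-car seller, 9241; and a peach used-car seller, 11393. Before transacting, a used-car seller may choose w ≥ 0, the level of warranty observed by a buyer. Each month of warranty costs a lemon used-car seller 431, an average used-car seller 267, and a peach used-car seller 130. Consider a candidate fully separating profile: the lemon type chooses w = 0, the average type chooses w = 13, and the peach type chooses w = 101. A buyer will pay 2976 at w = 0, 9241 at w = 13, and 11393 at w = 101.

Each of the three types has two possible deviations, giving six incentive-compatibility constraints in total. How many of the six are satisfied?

3

Peach (own payoff 11393 − 130×101 = -1737): to w=0 gives 2976 → profitable ✗; to w=13 gives 9241 − 130×13 = 7551 → profitable ✗.
Average (own payoff 9241 − 267×13 = 5770): to w=0 gives 2976 → no gain ✓; to w=101 gives 11393 − 267×101 = -15574 → no gain ✓.
Lemon (own payoff 2976): to w=13 gives 9241 − 431×13 = 3638 → profitable ✗; to w=101 gives 11393 − 431×101 = -32138 → no gain ✓.
3 of the 6 constraints hold; not an equilibrium.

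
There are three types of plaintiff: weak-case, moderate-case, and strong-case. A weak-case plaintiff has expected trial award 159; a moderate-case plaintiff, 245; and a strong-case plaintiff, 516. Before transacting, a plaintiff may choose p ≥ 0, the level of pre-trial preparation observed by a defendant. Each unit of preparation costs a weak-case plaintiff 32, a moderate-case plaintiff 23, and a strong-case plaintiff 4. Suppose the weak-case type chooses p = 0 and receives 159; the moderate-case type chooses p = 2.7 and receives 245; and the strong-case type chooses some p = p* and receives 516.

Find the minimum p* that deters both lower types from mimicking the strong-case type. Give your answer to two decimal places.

14.48

Weak-case type (on-path payoff 159) won't mimic when 159 ≥ 516 − 32·p*, i.e. p* ≥ 11.16.
Moderate-case type (on-path payoff 245 − 23×2.7 = 182.9) won't mimic when 182.9 ≥ 516 − 23·p*, i.e. p* ≥ 14.48.
Both must hold, so p* = max(11.16, 14.48) = 14.48. The moderate-case type's constraint binds.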